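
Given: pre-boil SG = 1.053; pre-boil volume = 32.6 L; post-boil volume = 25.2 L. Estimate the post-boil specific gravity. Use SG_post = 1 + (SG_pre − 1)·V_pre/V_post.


pts_pre = (1.053 − 1)·1000 = 53.0000
pts_post = 53.0000·32.6/25.2 = 68.5635
SG_post = 1 + 68.5635/1000

1.0686


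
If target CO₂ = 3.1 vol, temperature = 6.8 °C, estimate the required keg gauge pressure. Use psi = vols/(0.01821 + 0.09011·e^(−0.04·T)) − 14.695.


psi = 3.1/(0.01821 + 0.09011·e^(−0.04·6.8)) − 14.695

20.9943 psi


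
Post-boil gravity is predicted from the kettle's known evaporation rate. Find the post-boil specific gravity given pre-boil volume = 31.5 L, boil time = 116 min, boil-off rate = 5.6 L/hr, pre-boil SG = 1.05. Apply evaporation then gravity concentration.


V_post = V_pre − rate·(t/60);  SG_post = 1 + (SG_pre−1)·V_pre/V_post
V_post = 31.5 − 5.6·(116/60) = 20.6733
SG_post = 1 + (1.05 − 1)·31.5/20.6733

1.0762


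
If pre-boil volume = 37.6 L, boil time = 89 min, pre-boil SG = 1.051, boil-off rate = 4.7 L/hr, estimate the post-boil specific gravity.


V_post = V_pre − rate·(t/60);  SG_post = 1 + (SG_pre−1)·V_pre/V_post
V_post = 37.6 − 4.7·(89/60) = 30.6283
SG_post = 1 + (1.051 − 1)·37.6/30.6283

1.0626


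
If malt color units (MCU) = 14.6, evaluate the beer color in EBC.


SRM = 1.4922·MCU^0.6859;  EBC = SRM·1.97
SRM = 1.4922·14.6^0.6859 = 9.3855
EBC = 9.3855·1.97

18.4894 EBC


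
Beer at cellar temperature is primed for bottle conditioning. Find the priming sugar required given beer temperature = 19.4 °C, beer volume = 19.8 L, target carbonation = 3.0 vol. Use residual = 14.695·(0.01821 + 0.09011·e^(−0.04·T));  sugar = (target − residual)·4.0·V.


residual = 14.695·(0.01821 + 0.09011·e^(−0.04·19.4)) = 0.8770
sugar = (3.0 − 0.8770)·4.0·19.8

168.1389 g


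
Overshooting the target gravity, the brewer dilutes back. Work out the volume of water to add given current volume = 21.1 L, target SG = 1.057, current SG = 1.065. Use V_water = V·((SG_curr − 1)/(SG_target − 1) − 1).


V_water = 21.1·((1.065 − 1)/(1.057 − 1) − 1)

2.9614 L


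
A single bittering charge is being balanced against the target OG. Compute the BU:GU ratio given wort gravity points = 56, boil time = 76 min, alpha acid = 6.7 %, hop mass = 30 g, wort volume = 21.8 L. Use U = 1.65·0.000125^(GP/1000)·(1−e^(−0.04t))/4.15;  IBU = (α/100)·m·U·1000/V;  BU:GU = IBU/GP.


U = 1.65·0.000125^(56/1000)·(1−e^(−0.04·76))/4.15 = 0.2289
IBU = (6.7/100)·30·0.2289·1000/21.8 = 21.1016
BU:GU = 21.1016/56

0.3768


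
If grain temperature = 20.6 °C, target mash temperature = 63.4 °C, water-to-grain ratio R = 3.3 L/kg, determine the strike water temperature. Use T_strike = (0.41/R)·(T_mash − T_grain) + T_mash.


T_strike = (0.41/3.3)·(63.4 − 20.6) + 63.4

68.7176 °C


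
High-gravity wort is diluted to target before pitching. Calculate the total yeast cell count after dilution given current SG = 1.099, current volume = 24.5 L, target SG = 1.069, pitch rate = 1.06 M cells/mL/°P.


V_w = V·((SG_c−1)/(SG_t−1)−1);  °P = 259 − 259/SG_t;  cells = rate·(V+V_w)·°P
V_w = 24.5·((1.099−1)/(1.069−1)−1) = 10.6522
V_final = 24.5 + 10.6522 = 35.1522
°P = 259 − 259/1.069 = 16.7175
cells = 1.06·35.1522·16.7175

622.9156 billion cells


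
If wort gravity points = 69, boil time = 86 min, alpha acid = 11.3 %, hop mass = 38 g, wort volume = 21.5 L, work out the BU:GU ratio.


U = 1.65·0.000125^(GP/1000)·(1−e^(−0.04t))/4.15;  IBU = (α/100)·m·U·1000/V;  BU:GU = IBU/GP
U = 1.65·0.000125^(69/1000)·(1−e^(−0.04·86))/4.15 = 0.2070
IBU = (11.3/100)·38·0.2070·1000/21.5 = 41.3421
BU:GU = 41.3421/69

0.5992


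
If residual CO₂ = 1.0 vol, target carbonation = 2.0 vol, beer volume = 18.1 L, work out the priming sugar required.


sugar = (target − residual)·4.0·V
sugar = (2.0 − 1.0)·4.0·18.1

72.4000 g


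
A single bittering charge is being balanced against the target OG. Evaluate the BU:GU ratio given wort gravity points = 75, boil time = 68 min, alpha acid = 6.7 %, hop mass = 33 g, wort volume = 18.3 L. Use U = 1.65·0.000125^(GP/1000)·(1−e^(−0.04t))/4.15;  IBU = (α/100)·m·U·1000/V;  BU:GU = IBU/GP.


U = 1.65·0.000125^(75/1000)·(1−e^(−0.04·68))/4.15 = 0.1893
IBU = (6.7/100)·33·0.1893·1000/18.3 = 22.8690
BU:GU = 22.8690/75

0.3049


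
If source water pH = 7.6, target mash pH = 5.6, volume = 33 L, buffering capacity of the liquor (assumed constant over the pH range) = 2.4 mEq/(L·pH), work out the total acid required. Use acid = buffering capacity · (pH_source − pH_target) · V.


acid = 2.4 · (7.6 − 5.6) · 33

158.4000 mEq


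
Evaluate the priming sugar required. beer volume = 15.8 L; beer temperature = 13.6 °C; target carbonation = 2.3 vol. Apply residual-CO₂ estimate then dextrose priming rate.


residual = 14.695·(0.01821 + 0.09011·e^(−0.04·T));  sugar = (target − residual)·4.0·V
residual = 14.695·(0.01821 + 0.09011·e^(−0.04·13.6)) = 1.0362
sugar = (2.3 − 1.0362)·4.0·15.8

79.8740 g


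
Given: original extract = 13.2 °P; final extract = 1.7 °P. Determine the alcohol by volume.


SG = 259/(259 − P);  ABV = (OG − FG)·131.25
OG = 259/(259 − 13.2) = 1.0537
FG = 259/(259 − 1.7) = 1.0066
ABV = (1.0537 − 1.0066)·131.25

6.1812 % ABV


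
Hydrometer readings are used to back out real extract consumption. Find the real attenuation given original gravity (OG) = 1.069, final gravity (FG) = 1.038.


AA = (OG−FG)/(OG−1)·100;  RA = AA·0.8192
AA = (1.069 − 1.038)/(1.069 − 1)·100 = 44.9275
RA = 44.9275·0.8192

36.8046 %


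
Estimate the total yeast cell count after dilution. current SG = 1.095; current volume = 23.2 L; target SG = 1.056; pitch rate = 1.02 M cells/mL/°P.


V_w = V·((SG_c−1)/(SG_t−1)−1);  °P = 259 − 259/SG_t;  cells = rate·(V+V_w)·°P
V_w = 23.2·((1.095−1)/(1.056−1)−1) = 16.1571
V_final = 23.2 + 16.1571 = 39.3571
°P = 259 − 259/1.056 = 13.7348
cells = 1.02·39.3571·13.7348

551.3757 billion cells


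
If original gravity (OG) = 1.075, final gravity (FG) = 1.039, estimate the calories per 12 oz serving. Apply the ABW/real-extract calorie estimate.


ABW = (OG−FG)·131.25·0.79/FG;  °P = 259 − 259/SG (for OG→OE and FG→AE);  RE = 0.1808·OE + 0.8192·AE;  Cal = (6.9·ABW + 4·(RE−0.1))·FG·3.55
ABW = (1.075 − 1.039)·131.25·0.79/1.039 = 3.5926
OE = 259 − 259/1.075 = 18.0698 °P
AE = 259 − 259/1.039 = 9.7218 °P
RE = 0.1808·18.0698 + 0.8192·9.7218 = 11.2312 °P
Cal = (6.9·3.5926 + 4·(11.2312−0.1))·1.039·3.55

255.6605 kcal


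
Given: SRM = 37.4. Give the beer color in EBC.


EBC = SRM · 1.97
EBC = 37.4 · 1.97

73.6780 EBC


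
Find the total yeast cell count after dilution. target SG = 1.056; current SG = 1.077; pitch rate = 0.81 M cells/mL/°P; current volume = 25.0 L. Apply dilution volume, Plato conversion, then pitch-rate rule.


V_w = V·((SG_c−1)/(SG_t−1)−1);  °P = 259 − 259/SG_t;  cells = rate·(V+V_w)·°P
V_w = 25.0·((1.077−1)/(1.056−1)−1) = 9.3750
V_final = 25.0 + 9.3750 = 34.3750
°P = 259 − 259/1.056 = 13.7348
cells = 0.81·34.3750·13.7348

382.4297 billion cells


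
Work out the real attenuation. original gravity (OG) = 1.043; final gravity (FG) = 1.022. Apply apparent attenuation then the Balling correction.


AA = (OG−FG)/(OG−1)·100;  RA = AA·0.8192
AA = (1.043 − 1.022)/(1.043 − 1)·100 = 48.8372
RA = 48.8372·0.8192

40.0074 %


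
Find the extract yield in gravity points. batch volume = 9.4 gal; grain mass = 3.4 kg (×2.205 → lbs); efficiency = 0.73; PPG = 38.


points = lbs × PPG × eff / vol
lbs = 3.4 × 2.205 = 7.4970
points = 7.4970 × 38 × 0.73 / 9.4

22.1241 points


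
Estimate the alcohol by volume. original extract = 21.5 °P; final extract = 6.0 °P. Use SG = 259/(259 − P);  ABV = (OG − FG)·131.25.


OG = 259/(259 − 21.5) = 1.0905
FG = 259/(259 − 6.0) = 1.0237
ABV = (1.0905 − 1.0237)·131.25

8.7689 % ABV


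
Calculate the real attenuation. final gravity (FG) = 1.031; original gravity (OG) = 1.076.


AA = (OG−FG)/(OG−1)·100;  RA = AA·0.8192
AA = (1.076 − 1.031)/(1.076 − 1)·100 = 59.2105
RA = 59.2105·0.8192

48.5053 %


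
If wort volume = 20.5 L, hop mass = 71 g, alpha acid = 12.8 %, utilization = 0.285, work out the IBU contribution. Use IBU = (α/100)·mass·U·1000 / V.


IBU = (12.8/100)·71·0.285·1000 / 20.5

126.3454 IBU


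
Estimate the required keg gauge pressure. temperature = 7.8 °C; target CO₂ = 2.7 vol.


psi = vols/(0.01821 + 0.09011·e^(−0.04·T)) − 14.695
psi = 2.7/(0.01821 + 0.09011·e^(−0.04·7.8)) − 14.695

17.3834 psi


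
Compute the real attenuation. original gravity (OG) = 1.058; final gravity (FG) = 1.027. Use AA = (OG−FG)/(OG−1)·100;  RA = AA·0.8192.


AA = (1.058 − 1.027)/(1.058 − 1)·100 = 53.4483
RA = 53.4483·0.8192

43.7848 %


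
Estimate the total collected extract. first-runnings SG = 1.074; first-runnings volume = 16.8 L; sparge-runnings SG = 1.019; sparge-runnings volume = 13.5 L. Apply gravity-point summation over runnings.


total = Σ (SG_i − 1)·1000·V_i
first = (1.074 − 1)·1000·16.8 = 1243.2000
sparge = (1.019 − 1)·1000·13.5 = 256.5000
total = 1243.2000 + 256.5000

1499.7000 gravity·L


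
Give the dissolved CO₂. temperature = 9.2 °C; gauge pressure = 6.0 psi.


vols = (P + 14.695)·(0.01821 + 0.09011·e^(−0.04·T))
vols = (6.0 + 14.695)·(0.01821 + 0.09011·e^(−0.04·9.2))

1.6675 volumes


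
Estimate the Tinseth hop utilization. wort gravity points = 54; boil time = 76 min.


U = 1.65·0.000125^(GP/1000) · (1 − e^(−0.04·t))/4.15
bigness = 1.65·0.000125^(54/1000) = 1.0156
boil_factor = (1 − e^(−0.04·76))/4.15 = 0.2294
U = 1.0156 · 0.2294

0.2330


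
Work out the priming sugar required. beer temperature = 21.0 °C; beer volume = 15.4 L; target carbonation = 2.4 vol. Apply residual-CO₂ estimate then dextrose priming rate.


residual = 14.695·(0.01821 + 0.09011·e^(−0.04·T));  sugar = (target − residual)·4.0·V
residual = 14.695·(0.01821 + 0.09011·e^(−0.04·21.0)) = 0.8393
sugar = (2.4 − 0.8393)·4.0·15.4

96.1420 g


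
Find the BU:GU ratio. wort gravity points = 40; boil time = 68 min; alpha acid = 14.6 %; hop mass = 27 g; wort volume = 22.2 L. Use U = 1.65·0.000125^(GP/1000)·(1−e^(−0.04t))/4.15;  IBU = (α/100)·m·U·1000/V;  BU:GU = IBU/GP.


U = 1.65·0.000125^(40/1000)·(1−e^(−0.04·68))/4.15 = 0.2592
IBU = (14.6/100)·27·0.2592·1000/22.2 = 46.0342
BU:GU = 46.0342/40

1.1509


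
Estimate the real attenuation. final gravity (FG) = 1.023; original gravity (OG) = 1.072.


AA = (OG−FG)/(OG−1)·100;  RA = AA·0.8192
AA = (1.072 − 1.023)/(1.072 − 1)·100 = 68.0556
RA = 68.0556·0.8192

55.7511 %


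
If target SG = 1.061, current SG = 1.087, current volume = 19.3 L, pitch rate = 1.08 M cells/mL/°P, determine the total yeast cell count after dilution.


V_w = V·((SG_c−1)/(SG_t−1)−1);  °P = 259 − 259/SG_t;  cells = rate·(V+V_w)·°P
V_w = 19.3·((1.087−1)/(1.061−1)−1) = 8.2262
V_final = 19.3 + 8.2262 = 27.5262
°P = 259 − 259/1.061 = 14.8907
cells = 1.08·27.5262·14.8907

442.6747 billion cells


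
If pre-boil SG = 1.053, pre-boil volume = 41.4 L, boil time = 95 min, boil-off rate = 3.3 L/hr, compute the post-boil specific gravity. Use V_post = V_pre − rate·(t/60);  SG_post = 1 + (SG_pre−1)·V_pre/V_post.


V_post = 41.4 − 3.3·(95/60) = 36.1750
SG_post = 1 + (1.053 − 1)·41.4/36.1750

1.0607


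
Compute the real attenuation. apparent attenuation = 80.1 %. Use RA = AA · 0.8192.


RA = 80.1 · 0.8192

65.6179 %


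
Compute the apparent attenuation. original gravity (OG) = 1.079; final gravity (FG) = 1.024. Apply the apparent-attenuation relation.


AA = (OG − FG)/(OG − 1) · 100
AA = (1.079 − 1.024)/(1.079 − 1) · 100

69.6203 %


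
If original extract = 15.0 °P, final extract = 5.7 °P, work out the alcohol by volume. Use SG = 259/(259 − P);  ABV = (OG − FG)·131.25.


OG = 259/(259 − 15.0) = 1.0615
FG = 259/(259 − 5.7) = 1.0225
ABV = (1.0615 − 1.0225)·131.25

5.1151 % ABV


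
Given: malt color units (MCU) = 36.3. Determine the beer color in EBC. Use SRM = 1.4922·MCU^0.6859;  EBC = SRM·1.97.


SRM = 1.4922·36.3^0.6859 = 17.5294
EBC = 17.5294·1.97

34.5329 EBC


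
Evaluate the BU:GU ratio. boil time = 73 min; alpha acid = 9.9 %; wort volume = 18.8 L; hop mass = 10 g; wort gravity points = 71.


U = 1.65·0.000125^(GP/1000)·(1−e^(−0.04t))/4.15;  IBU = (α/100)·m·U·1000/V;  BU:GU = IBU/GP
U = 1.65·0.000125^(71/1000)·(1−e^(−0.04·73))/4.15 = 0.1987
IBU = (9.9/100)·10·0.1987·1000/18.8 = 10.4644
BU:GU = 10.4644/71

0.1474


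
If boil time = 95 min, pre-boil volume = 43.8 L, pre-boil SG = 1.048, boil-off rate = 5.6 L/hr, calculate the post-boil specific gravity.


V_post = V_pre − rate·(t/60);  SG_post = 1 + (SG_pre−1)·V_pre/V_post
V_post = 43.8 − 5.6·(95/60) = 34.9333
SG_post = 1 + (1.048 − 1)·43.8/34.9333

1.0602


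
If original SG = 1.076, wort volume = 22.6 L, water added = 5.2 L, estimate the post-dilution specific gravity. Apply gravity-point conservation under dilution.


SG_new = 1 + (SG_old − 1)·V_old/(V_old + V_water)
pts = (1.076 − 1)·1000·22.6/(22.6 + 5.2) = 61.7842
SG_new = 1 + 61.7842/1000

1.0618


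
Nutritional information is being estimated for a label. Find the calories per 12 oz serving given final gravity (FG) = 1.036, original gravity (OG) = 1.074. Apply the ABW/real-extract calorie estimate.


ABW = (OG−FG)·131.25·0.79/FG;  °P = 259 − 259/SG (for OG→OE and FG→AE);  RE = 0.1808·OE + 0.8192·AE;  Cal = (6.9·ABW + 4·(RE−0.1))·FG·3.55
ABW = (1.074 − 1.036)·131.25·0.79/1.036 = 3.8032
OE = 259 − 259/1.074 = 17.8454 °P
AE = 259 − 259/1.036 = 9.0000 °P
RE = 0.1808·17.8454 + 0.8192·9.0000 = 10.5993 °P
Cal = (6.9·3.8032 + 4·(10.5993−0.1))·1.036·3.55

250.9700 kcal


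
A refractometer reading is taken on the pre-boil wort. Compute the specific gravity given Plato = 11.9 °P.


SG = 259/(259 − P)
SG = 259/(259 − 11.9)

1.0482


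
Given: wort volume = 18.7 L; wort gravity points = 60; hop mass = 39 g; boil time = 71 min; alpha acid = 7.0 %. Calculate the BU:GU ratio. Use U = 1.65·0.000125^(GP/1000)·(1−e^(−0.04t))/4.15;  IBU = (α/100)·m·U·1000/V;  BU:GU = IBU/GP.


U = 1.65·0.000125^(60/1000)·(1−e^(−0.04·71))/4.15 = 0.2183
IBU = (7.0/100)·39·0.2183·1000/18.7 = 31.8732
BU:GU = 31.8732/60

0.5312


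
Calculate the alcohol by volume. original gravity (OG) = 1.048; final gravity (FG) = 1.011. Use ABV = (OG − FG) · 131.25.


ABV = (1.048 − 1.011) · 131.25

4.8563 % ABV


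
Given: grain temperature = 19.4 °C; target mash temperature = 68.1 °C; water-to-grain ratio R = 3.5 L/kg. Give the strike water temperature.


T_strike = (0.41/R)·(T_mash − T_grain) + T_mash
T_strike = (0.41/3.5)·(68.1 − 19.4) + 68.1

73.8049 °C


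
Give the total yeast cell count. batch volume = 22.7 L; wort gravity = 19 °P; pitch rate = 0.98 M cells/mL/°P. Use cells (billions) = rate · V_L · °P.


cells = 0.98 · 22.7 · 19

422.6740 billion cells


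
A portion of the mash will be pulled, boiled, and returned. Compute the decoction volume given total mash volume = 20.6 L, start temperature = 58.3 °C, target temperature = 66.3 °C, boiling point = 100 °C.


V_dec = V_total·(T_target − T_start)/(T_boil − T_start)
V_dec = 20.6·(66.3 − 58.3)/(100 − 58.3)

3.9520 L


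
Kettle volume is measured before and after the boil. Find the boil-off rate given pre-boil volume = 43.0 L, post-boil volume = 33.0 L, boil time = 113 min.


rate = (V_pre − V_post) / (t_min/60)
rate = (43.0 − 33.0) / (113/60)

5.3097 L/hr


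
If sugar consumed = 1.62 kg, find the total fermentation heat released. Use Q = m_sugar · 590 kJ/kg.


Q = 1.62 · 590

955.8000 kJ


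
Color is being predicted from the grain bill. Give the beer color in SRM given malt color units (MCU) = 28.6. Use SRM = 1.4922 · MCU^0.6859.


SRM = 1.4922 · 28.6^0.6859

14.8850 SRM


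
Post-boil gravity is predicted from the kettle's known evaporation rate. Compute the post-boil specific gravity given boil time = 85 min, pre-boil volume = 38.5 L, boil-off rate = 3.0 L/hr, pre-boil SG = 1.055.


V_post = V_pre − rate·(t/60);  SG_post = 1 + (SG_pre−1)·V_pre/V_post
V_post = 38.5 − 3.0·(85/60) = 34.2500
SG_post = 1 + (1.055 − 1)·38.5/34.2500

1.0618


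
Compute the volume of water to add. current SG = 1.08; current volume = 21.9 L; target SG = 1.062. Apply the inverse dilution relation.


V_water = V·((SG_curr − 1)/(SG_target − 1) − 1)
V_water = 21.9·((1.08 − 1)/(1.062 − 1) − 1)

6.3581 L


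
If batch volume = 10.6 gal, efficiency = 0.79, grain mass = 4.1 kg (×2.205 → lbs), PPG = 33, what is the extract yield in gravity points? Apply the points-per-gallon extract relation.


points = lbs × PPG × eff / vol
lbs = 4.1 × 2.205 = 9.0405
points = 9.0405 × 33 × 0.79 / 10.6

22.2345 points


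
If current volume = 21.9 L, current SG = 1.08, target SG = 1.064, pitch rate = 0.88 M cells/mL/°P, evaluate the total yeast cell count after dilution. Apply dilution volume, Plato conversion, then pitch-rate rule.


V_w = V·((SG_c−1)/(SG_t−1)−1);  °P = 259 − 259/SG_t;  cells = rate·(V+V_w)·°P
V_w = 21.9·((1.08−1)/(1.064−1)−1) = 5.4750
V_final = 21.9 + 5.4750 = 27.3750
°P = 259 − 259/1.064 = 15.5789
cells = 0.88·27.3750·15.5789

375.2968 billion cells


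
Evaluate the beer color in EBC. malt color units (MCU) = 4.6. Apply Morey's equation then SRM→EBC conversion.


SRM = 1.4922·MCU^0.6859;  EBC = SRM·1.97
SRM = 1.4922·4.6^0.6859 = 4.2502
EBC = 4.2502·1.97

8.3730 EBC


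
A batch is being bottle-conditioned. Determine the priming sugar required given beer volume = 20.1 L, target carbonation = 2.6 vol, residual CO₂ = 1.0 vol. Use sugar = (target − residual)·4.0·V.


sugar = (2.6 − 1.0)·4.0·20.1

128.6400 g


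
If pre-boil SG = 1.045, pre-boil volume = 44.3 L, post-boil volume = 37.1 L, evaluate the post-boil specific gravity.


SG_post = 1 + (SG_pre − 1)·V_pre/V_post
pts_pre = (1.045 − 1)·1000 = 45.0000
pts_post = 45.0000·44.3/37.1 = 53.7332
SG_post = 1 + 53.7332/1000

1.0537


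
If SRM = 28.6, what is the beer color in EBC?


EBC = SRM · 1.97
EBC = 28.6 · 1.97

56.3420 EBC


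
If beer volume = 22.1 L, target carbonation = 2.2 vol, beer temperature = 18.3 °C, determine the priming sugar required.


residual = 14.695·(0.01821 + 0.09011·e^(−0.04·T));  sugar = (target − residual)·4.0·V
residual = 14.695·(0.01821 + 0.09011·e^(−0.04·18.3)) = 0.9044
sugar = (2.2 − 0.9044)·4.0·22.1

114.5267 g


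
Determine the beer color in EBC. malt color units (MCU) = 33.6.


SRM = 1.4922·MCU^0.6859;  EBC = SRM·1.97
SRM = 1.4922·33.6^0.6859 = 16.6243
EBC = 16.6243·1.97

32.7499 EBC


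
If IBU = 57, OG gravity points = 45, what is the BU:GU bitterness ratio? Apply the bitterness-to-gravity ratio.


BU:GU = IBU / OG_points
BU:GU = 57 / 45

1.2667


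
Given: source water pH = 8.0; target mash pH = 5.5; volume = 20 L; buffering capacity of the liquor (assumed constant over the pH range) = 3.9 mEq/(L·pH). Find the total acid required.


acid = buffering capacity · (pH_source − pH_target) · V
acid = 3.9 · (8.0 − 5.5) · 20

195.0000 mEq


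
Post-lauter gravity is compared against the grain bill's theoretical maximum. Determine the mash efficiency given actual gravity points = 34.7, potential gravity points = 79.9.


efficiency = actual / potential × 100
efficiency = 34.7 / 79.9 × 100

43.4293 %


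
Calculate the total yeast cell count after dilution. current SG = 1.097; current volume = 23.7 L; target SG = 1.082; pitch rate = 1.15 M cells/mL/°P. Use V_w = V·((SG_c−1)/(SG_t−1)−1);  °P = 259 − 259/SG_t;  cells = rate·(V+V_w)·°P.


V_w = 23.7·((1.097−1)/(1.082−1)−1) = 4.3354
V_final = 23.7 + 4.3354 = 28.0354
°P = 259 − 259/1.082 = 19.6285
cells = 1.15·28.0354·19.6285

632.8349 billion cells


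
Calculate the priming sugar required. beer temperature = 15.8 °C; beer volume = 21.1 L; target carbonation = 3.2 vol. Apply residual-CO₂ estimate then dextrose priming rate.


residual = 14.695·(0.01821 + 0.09011·e^(−0.04·T));  sugar = (target − residual)·4.0·V
residual = 14.695·(0.01821 + 0.09011·e^(−0.04·15.8)) = 0.9714
sugar = (3.2 − 0.9714)·4.0·21.1

188.0916 g


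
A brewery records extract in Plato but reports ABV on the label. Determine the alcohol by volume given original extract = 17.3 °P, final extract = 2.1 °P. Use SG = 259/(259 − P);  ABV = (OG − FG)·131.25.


OG = 259/(259 − 17.3) = 1.0716
FG = 259/(259 − 2.1) = 1.0082
ABV = (1.0716 − 1.0082)·131.25

8.3215 % ABV


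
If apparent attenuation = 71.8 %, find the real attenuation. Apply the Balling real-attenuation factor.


RA = AA · 0.8192
RA = 71.8 · 0.8192

58.8186 %


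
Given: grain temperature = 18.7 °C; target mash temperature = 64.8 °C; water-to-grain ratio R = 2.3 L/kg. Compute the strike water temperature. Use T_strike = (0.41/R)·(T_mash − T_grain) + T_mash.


T_strike = (0.41/2.3)·(64.8 − 18.7) + 64.8

73.0178 °C


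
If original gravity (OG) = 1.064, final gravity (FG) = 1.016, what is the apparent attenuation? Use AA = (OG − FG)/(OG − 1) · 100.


AA = (1.064 − 1.016)/(1.064 − 1) · 100

75.0000 %


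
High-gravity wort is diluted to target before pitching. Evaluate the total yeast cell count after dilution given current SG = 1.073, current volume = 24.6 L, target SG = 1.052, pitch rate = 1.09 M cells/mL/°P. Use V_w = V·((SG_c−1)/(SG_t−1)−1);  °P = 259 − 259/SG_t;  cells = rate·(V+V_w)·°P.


V_w = 24.6·((1.073−1)/(1.052−1)−1) = 9.9346
V_final = 24.6 + 9.9346 = 34.5346
°P = 259 − 259/1.052 = 12.8023
cells = 1.09·34.5346·12.8023

481.9128 billion cells


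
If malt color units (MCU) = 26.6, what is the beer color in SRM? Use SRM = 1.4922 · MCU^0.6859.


SRM = 1.4922 · 26.6^0.6859

14.1629 SRM


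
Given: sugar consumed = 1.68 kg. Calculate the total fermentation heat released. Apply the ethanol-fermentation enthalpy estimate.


Q = m_sugar · 590 kJ/kg
Q = 1.68 · 590

991.2000 kJ


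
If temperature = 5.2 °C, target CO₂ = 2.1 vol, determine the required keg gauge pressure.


psi = vols/(0.01821 + 0.09011·e^(−0.04·T)) − 14.695
psi = 2.1/(0.01821 + 0.09011·e^(−0.04·5.2)) − 14.695

8.2814 psi


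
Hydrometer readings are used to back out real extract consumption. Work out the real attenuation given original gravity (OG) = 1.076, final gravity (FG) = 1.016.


AA = (OG−FG)/(OG−1)·100;  RA = AA·0.8192
AA = (1.076 − 1.016)/(1.076 − 1)·100 = 78.9474
RA = 78.9474·0.8192

64.6737 %


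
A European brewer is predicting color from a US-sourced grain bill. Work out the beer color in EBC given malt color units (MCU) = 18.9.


SRM = 1.4922·MCU^0.6859;  EBC = SRM·1.97
SRM = 1.4922·18.9^0.6859 = 11.2035
EBC = 11.2035·1.97

22.0708 EBC


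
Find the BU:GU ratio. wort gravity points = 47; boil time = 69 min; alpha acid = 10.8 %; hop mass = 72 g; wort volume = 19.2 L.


U = 1.65·0.000125^(GP/1000)·(1−e^(−0.04t))/4.15;  IBU = (α/100)·m·U·1000/V;  BU:GU = IBU/GP
U = 1.65·0.000125^(47/1000)·(1−e^(−0.04·69))/4.15 = 0.2441
IBU = (10.8/100)·72·0.2441·1000/19.2 = 98.8667
BU:GU = 98.8667/47

2.1035


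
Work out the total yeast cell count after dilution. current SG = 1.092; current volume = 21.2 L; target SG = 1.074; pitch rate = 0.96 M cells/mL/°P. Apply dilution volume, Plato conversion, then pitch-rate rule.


V_w = V·((SG_c−1)/(SG_t−1)−1);  °P = 259 − 259/SG_t;  cells = rate·(V+V_w)·°P
V_w = 21.2·((1.092−1)/(1.074−1)−1) = 5.1568
V_final = 21.2 + 5.1568 = 26.3568
°P = 259 − 259/1.074 = 17.8454
cells = 0.96·26.3568·17.8454

451.5339 billion cells


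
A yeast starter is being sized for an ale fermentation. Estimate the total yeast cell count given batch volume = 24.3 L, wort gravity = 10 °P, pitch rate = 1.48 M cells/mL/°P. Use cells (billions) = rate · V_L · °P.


cells = 1.48 · 24.3 · 10

359.6400 billion cells


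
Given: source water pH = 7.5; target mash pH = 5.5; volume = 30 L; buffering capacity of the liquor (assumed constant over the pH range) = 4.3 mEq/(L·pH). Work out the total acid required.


acid = buffering capacity · (pH_source − pH_target) · V
acid = 4.3 · (7.5 − 5.5) · 30

258.0000 mEq


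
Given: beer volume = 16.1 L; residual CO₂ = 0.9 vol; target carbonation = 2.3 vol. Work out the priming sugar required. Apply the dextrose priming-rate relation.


sugar = (target − residual)·4.0·V
sugar = (2.3 − 0.9)·4.0·16.1

90.1600 g


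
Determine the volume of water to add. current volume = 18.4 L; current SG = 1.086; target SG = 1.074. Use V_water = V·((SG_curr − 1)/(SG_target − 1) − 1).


V_water = 18.4·((1.086 − 1)/(1.074 − 1) − 1)

2.9838 L


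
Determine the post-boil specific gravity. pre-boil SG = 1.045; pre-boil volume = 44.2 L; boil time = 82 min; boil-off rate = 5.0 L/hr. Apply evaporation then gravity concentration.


V_post = V_pre − rate·(t/60);  SG_post = 1 + (SG_pre−1)·V_pre/V_post
V_post = 44.2 − 5.0·(82/60) = 37.3667
SG_post = 1 + (1.045 − 1)·44.2/37.3667

1.0532


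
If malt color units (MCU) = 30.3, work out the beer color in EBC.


SRM = 1.4922·MCU^0.6859;  EBC = SRM·1.97
SRM = 1.4922·30.3^0.6859 = 15.4863
EBC = 15.4863·1.97

30.5081 EBC


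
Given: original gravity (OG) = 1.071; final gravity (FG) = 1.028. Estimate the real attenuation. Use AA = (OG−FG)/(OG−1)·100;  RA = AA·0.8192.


AA = (1.071 − 1.028)/(1.071 − 1)·100 = 60.5634
RA = 60.5634·0.8192

49.6135 %


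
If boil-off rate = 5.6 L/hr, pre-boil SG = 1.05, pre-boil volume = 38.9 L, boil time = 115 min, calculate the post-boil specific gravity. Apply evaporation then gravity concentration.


V_post = V_pre − rate·(t/60);  SG_post = 1 + (SG_pre−1)·V_pre/V_post
V_post = 38.9 − 5.6·(115/60) = 28.1667
SG_post = 1 + (1.05 − 1)·38.9/28.1667

1.0691


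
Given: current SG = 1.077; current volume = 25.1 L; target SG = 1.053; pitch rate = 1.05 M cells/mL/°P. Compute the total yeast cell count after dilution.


V_w = V·((SG_c−1)/(SG_t−1)−1);  °P = 259 − 259/SG_t;  cells = rate·(V+V_w)·°P
V_w = 25.1·((1.077−1)/(1.053−1)−1) = 11.3660
V_final = 25.1 + 11.3660 = 36.4660
°P = 259 − 259/1.053 = 13.0361
cells = 1.05·36.4660·13.0361

499.1432 billion cells


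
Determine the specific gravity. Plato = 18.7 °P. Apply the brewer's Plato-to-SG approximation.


SG = 259/(259 − P)
SG = 259/(259 − 18.7)

1.0778


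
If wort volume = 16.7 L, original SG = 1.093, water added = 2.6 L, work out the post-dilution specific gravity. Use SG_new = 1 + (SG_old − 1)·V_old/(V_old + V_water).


pts = (1.093 − 1)·1000·16.7/(16.7 + 2.6) = 80.4715
SG_new = 1 + 80.4715/1000

1.0805


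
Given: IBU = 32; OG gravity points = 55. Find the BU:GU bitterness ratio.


BU:GU = IBU / OG_points
BU:GU = 32 / 55

0.5818


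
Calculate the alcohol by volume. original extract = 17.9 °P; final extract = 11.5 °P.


SG = 259/(259 − P);  ABV = (OG − FG)·131.25
OG = 259/(259 − 17.9) = 1.0742
FG = 259/(259 − 11.5) = 1.0465
ABV = (1.0742 − 1.0465)·131.25

3.6459 % ABV


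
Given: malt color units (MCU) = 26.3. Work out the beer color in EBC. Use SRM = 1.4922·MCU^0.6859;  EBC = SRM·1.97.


SRM = 1.4922·26.3^0.6859 = 14.0532
EBC = 14.0532·1.97

27.6848 EBC


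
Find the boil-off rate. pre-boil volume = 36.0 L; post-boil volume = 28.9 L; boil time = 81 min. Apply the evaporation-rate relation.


rate = (V_pre − V_post) / (t_min/60)
rate = (36.0 − 28.9) / (81/60)

5.2593 L/hr


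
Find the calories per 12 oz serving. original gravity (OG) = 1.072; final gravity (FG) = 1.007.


ABW = (OG−FG)·131.25·0.79/FG;  °P = 259 − 259/SG (for OG→OE and FG→AE);  RE = 0.1808·OE + 0.8192·AE;  Cal = (6.9·ABW + 4·(RE−0.1))·FG·3.55
ABW = (1.072 − 1.007)·131.25·0.79/1.007 = 6.6928
OE = 259 − 259/1.072 = 17.3955 °P
AE = 259 − 259/1.007 = 1.8004 °P
RE = 0.1808·17.3955 + 0.8192·1.8004 = 4.6200 °P
Cal = (6.9·6.6928 + 4·(4.6200−0.1))·1.007·3.55

229.7219 kcal


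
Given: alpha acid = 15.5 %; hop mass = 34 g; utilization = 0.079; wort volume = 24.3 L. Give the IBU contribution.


IBU = (α/100)·mass·U·1000 / V
IBU = (15.5/100)·34·0.079·1000 / 24.3

17.1329 IBU


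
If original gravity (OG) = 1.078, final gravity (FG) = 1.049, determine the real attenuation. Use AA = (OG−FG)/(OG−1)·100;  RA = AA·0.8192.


AA = (1.078 − 1.049)/(1.078 − 1)·100 = 37.1795
RA = 37.1795·0.8192

30.4574 %


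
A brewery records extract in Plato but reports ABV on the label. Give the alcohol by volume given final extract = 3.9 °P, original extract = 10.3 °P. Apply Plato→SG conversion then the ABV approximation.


SG = 259/(259 − P);  ABV = (OG − FG)·131.25
OG = 259/(259 − 10.3) = 1.0414
FG = 259/(259 − 3.9) = 1.0153
ABV = (1.0414 − 1.0153)·131.25

3.4292 % ABV


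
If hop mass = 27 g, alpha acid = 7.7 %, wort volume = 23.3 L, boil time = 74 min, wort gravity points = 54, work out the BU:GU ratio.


U = 1.65·0.000125^(GP/1000)·(1−e^(−0.04t))/4.15;  IBU = (α/100)·m·U·1000/V;  BU:GU = IBU/GP
U = 1.65·0.000125^(54/1000)·(1−e^(−0.04·74))/4.15 = 0.2320
IBU = (7.7/100)·27·0.2320·1000/23.3 = 20.7042
BU:GU = 20.7042/54

0.3834


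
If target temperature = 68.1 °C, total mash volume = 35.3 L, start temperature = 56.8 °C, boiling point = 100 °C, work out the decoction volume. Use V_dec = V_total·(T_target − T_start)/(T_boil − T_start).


V_dec = 35.3·(68.1 − 56.8)/(100 − 56.8)

9.2336 L


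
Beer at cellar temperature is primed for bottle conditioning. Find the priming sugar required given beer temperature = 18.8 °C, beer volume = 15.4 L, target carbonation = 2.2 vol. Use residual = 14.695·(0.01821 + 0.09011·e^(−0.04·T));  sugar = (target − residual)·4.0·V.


residual = 14.695·(0.01821 + 0.09011·e^(−0.04·18.8)) = 0.8918
sugar = (2.2 − 0.8918)·4.0·15.4

80.5828 g


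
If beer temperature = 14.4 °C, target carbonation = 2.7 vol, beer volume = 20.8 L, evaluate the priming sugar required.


residual = 14.695·(0.01821 + 0.09011·e^(−0.04·T));  sugar = (target − residual)·4.0·V
residual = 14.695·(0.01821 + 0.09011·e^(−0.04·14.4)) = 1.0120
sugar = (2.7 − 1.0120)·4.0·20.8

140.4444 g


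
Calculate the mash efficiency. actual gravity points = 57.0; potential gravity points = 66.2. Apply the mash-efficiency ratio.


efficiency = actual / potential × 100
efficiency = 57.0 / 66.2 × 100

86.1027 %


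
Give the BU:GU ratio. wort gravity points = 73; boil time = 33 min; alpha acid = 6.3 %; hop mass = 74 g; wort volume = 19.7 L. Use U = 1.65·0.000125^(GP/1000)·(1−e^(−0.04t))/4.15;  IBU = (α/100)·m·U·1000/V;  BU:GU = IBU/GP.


U = 1.65·0.000125^(73/1000)·(1−e^(−0.04·33))/4.15 = 0.1512
IBU = (6.3/100)·74·0.1512·1000/19.7 = 35.7800
BU:GU = 35.7800/73

0.4901


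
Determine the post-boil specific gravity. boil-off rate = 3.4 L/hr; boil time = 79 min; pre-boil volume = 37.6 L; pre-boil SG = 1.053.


V_post = V_pre − rate·(t/60);  SG_post = 1 + (SG_pre−1)·V_pre/V_post
V_post = 37.6 − 3.4·(79/60) = 33.1233
SG_post = 1 + (1.053 − 1)·37.6/33.1233

1.0602


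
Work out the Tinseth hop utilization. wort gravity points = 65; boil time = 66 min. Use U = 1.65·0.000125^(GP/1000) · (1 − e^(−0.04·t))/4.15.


bigness = 1.65·0.000125^(65/1000) = 0.9200
boil_factor = (1 − e^(−0.04·66))/4.15 = 0.2238
U = 0.9200 · 0.2238

0.2059


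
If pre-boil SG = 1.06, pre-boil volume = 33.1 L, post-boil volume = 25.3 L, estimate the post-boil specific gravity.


SG_post = 1 + (SG_pre − 1)·V_pre/V_post
pts_pre = (1.06 − 1)·1000 = 60.0000
pts_post = 60.0000·33.1/25.3 = 78.4980
SG_post = 1 + 78.4980/1000

1.0785


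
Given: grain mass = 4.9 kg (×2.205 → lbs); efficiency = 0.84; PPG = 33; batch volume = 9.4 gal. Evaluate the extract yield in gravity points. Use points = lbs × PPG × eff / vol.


lbs = 4.9 × 2.205 = 10.8045
points = 10.8045 × 33 × 0.84 / 9.4

31.8618 points


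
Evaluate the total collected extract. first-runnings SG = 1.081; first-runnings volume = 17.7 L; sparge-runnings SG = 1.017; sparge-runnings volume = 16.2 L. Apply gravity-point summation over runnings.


total = Σ (SG_i − 1)·1000·V_i
first = (1.081 − 1)·1000·17.7 = 1433.7000
sparge = (1.017 − 1)·1000·16.2 = 275.4000
total = 1433.7000 + 275.4000

1709.1000 gravity·L


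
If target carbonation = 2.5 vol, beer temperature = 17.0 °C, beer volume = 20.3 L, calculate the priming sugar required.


residual = 14.695·(0.01821 + 0.09011·e^(−0.04·T));  sugar = (target − residual)·4.0·V
residual = 14.695·(0.01821 + 0.09011·e^(−0.04·17.0)) = 0.9384
sugar = (2.5 − 0.9384)·4.0·20.3

126.7986 g


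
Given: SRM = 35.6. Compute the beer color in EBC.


EBC = SRM · 1.97
EBC = 35.6 · 1.97

70.1320 EBC


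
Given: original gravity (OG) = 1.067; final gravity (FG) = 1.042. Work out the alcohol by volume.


ABV = (OG − FG) · 131.25
ABV = (1.067 − 1.042) · 131.25

3.2812 % ABV


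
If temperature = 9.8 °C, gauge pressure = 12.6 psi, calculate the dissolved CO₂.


vols = (P + 14.695)·(0.01821 + 0.09011·e^(−0.04·T))
vols = (12.6 + 14.695)·(0.01821 + 0.09011·e^(−0.04·9.8))

2.1590 volumes


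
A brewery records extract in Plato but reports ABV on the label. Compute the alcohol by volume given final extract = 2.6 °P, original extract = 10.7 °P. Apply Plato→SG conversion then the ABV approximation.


SG = 259/(259 − P);  ABV = (OG − FG)·131.25
OG = 259/(259 − 10.7) = 1.0431
FG = 259/(259 − 2.6) = 1.0101
ABV = (1.0431 − 1.0101)·131.25

4.3250 % ABV


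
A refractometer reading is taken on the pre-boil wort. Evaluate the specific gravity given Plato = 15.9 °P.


SG = 259/(259 − P)
SG = 259/(259 − 15.9)

1.0654


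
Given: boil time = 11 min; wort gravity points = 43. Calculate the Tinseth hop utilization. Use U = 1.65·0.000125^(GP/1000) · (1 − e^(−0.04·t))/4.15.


bigness = 1.65·0.000125^(43/1000) = 1.1211
boil_factor = (1 − e^(−0.04·11))/4.15 = 0.0858
U = 1.1211 · 0.0858

0.0962


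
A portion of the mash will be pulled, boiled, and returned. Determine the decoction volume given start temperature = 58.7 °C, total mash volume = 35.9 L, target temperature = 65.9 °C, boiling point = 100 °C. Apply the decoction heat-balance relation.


V_dec = V_total·(T_target − T_start)/(T_boil − T_start)
V_dec = 35.9·(65.9 − 58.7)/(100 − 58.7)

6.2586 L


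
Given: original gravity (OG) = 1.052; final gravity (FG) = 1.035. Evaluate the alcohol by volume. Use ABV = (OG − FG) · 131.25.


ABV = (1.052 − 1.035) · 131.25

2.2313 % ABV


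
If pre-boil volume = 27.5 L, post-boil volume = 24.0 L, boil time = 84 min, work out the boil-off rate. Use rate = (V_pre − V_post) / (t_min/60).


rate = (27.5 − 24.0) / (84/60)

2.5000 L/hr


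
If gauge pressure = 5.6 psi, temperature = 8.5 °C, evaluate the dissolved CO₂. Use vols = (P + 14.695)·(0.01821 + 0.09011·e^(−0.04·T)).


vols = (5.6 + 14.695)·(0.01821 + 0.09011·e^(−0.04·8.5))

1.6712 volumes


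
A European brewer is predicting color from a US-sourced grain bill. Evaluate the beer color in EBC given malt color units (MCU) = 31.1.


SRM = 1.4922·MCU^0.6859;  EBC = SRM·1.97
SRM = 1.4922·31.1^0.6859 = 15.7656
EBC = 15.7656·1.97

31.0583 EBC


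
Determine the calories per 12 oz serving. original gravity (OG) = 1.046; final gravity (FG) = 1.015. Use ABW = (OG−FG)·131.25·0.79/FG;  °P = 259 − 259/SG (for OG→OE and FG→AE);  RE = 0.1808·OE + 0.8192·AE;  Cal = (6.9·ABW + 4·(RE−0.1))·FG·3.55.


ABW = (1.046 − 1.015)·131.25·0.79/1.015 = 3.1668
OE = 259 − 259/1.046 = 11.3901 °P
AE = 259 − 259/1.015 = 3.8276 °P
RE = 0.1808·11.3901 + 0.8192·3.8276 = 5.1949 °P
Cal = (6.9·3.1668 + 4·(5.1949−0.1))·1.015·3.55

152.1671 kcal


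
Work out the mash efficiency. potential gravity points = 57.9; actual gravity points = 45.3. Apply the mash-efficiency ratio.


efficiency = actual / potential × 100
efficiency = 45.3 / 57.9 × 100

78.2383 %


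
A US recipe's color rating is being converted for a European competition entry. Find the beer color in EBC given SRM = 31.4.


EBC = SRM · 1.97
EBC = 31.4 · 1.97

61.8580 EBC


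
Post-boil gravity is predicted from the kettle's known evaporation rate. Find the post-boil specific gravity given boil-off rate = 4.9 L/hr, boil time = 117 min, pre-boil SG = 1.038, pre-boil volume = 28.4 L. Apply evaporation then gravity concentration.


V_post = V_pre − rate·(t/60);  SG_post = 1 + (SG_pre−1)·V_pre/V_post
V_post = 28.4 − 4.9·(117/60) = 18.8450
SG_post = 1 + (1.038 − 1)·28.4/18.8450

1.0573


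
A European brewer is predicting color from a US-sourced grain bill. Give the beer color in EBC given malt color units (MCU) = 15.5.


SRM = 1.4922·MCU^0.6859;  EBC = SRM·1.97
SRM = 1.4922·15.5^0.6859 = 9.7786
EBC = 9.7786·1.97

19.2638 EBC


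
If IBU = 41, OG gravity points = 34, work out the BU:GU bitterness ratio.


BU:GU = IBU / OG_points
BU:GU = 41 / 34

1.2059


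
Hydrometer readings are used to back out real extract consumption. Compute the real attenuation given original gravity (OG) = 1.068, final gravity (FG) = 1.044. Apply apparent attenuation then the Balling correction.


AA = (OG−FG)/(OG−1)·100;  RA = AA·0.8192
AA = (1.068 − 1.044)/(1.068 − 1)·100 = 35.2941
RA = 35.2941·0.8192

28.9129 %


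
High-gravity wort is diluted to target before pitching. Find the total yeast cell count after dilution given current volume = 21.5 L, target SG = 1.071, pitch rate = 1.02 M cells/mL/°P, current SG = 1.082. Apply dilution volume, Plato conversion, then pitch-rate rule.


V_w = V·((SG_c−1)/(SG_t−1)−1);  °P = 259 − 259/SG_t;  cells = rate·(V+V_w)·°P
V_w = 21.5·((1.082−1)/(1.071−1)−1) = 3.3310
V_final = 21.5 + 3.3310 = 24.8310
°P = 259 − 259/1.071 = 17.1699
cells = 1.02·24.8310·17.1699

434.8733 billion cells


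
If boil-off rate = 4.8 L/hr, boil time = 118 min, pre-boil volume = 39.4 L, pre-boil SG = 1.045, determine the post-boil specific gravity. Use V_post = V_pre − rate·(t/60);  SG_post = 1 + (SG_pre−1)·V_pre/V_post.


V_post = 39.4 − 4.8·(118/60) = 29.9600
SG_post = 1 + (1.045 − 1)·39.4/29.9600

1.0592


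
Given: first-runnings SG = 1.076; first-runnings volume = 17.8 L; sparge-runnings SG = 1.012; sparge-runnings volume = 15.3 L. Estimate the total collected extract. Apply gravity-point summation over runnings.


total = Σ (SG_i − 1)·1000·V_i
first = (1.076 − 1)·1000·17.8 = 1352.8000
sparge = (1.012 − 1)·1000·15.3 = 183.6000
total = 1352.8000 + 183.6000

1536.4000 gravity·L


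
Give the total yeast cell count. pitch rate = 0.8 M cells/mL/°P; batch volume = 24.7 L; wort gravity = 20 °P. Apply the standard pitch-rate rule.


cells (billions) = rate · V_L · °P
cells = 0.8 · 24.7 · 20

395.2000 billion cells


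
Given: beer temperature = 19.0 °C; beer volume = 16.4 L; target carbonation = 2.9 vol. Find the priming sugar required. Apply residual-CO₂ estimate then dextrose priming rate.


residual = 14.695·(0.01821 + 0.09011·e^(−0.04·T));  sugar = (target − residual)·4.0·V
residual = 14.695·(0.01821 + 0.09011·e^(−0.04·19.0)) = 0.8869
sugar = (2.9 − 0.8869)·4.0·16.4

132.0617 g
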